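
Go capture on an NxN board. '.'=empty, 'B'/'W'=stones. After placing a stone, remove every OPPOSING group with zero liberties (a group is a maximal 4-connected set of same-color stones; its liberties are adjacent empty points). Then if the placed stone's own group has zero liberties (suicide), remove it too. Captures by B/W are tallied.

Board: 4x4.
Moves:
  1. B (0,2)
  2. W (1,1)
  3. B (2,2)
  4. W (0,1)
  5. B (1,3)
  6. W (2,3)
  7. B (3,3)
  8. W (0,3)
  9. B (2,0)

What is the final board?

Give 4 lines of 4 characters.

Move 1: B@(0,2) -> caps B=0 W=0
Move 2: W@(1,1) -> caps B=0 W=0
Move 3: B@(2,2) -> caps B=0 W=0
Move 4: W@(0,1) -> caps B=0 W=0
Move 5: B@(1,3) -> caps B=0 W=0
Move 6: W@(2,3) -> caps B=0 W=0
Move 7: B@(3,3) -> caps B=1 W=0
Move 8: W@(0,3) -> caps B=1 W=0
Move 9: B@(2,0) -> caps B=1 W=0

Answer: .WB.
.W.B
B.B.
...B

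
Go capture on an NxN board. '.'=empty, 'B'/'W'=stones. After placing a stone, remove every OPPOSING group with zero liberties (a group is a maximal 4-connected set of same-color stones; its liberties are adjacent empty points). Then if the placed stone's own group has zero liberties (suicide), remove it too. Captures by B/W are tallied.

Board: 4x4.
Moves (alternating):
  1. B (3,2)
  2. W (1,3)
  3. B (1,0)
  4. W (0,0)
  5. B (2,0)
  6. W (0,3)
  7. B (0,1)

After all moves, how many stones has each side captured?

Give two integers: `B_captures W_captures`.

Move 1: B@(3,2) -> caps B=0 W=0
Move 2: W@(1,3) -> caps B=0 W=0
Move 3: B@(1,0) -> caps B=0 W=0
Move 4: W@(0,0) -> caps B=0 W=0
Move 5: B@(2,0) -> caps B=0 W=0
Move 6: W@(0,3) -> caps B=0 W=0
Move 7: B@(0,1) -> caps B=1 W=0

Answer: 1 0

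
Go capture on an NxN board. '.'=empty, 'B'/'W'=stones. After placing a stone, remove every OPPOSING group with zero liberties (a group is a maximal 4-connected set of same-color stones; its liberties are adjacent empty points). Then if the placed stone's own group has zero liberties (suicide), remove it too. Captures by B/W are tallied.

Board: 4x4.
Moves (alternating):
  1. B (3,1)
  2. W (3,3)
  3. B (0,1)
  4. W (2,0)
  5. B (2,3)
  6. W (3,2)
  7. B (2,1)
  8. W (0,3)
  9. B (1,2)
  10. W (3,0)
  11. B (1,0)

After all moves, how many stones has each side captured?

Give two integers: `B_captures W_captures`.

Move 1: B@(3,1) -> caps B=0 W=0
Move 2: W@(3,3) -> caps B=0 W=0
Move 3: B@(0,1) -> caps B=0 W=0
Move 4: W@(2,0) -> caps B=0 W=0
Move 5: B@(2,3) -> caps B=0 W=0
Move 6: W@(3,2) -> caps B=0 W=0
Move 7: B@(2,1) -> caps B=0 W=0
Move 8: W@(0,3) -> caps B=0 W=0
Move 9: B@(1,2) -> caps B=0 W=0
Move 10: W@(3,0) -> caps B=0 W=0
Move 11: B@(1,0) -> caps B=2 W=0

Answer: 2 0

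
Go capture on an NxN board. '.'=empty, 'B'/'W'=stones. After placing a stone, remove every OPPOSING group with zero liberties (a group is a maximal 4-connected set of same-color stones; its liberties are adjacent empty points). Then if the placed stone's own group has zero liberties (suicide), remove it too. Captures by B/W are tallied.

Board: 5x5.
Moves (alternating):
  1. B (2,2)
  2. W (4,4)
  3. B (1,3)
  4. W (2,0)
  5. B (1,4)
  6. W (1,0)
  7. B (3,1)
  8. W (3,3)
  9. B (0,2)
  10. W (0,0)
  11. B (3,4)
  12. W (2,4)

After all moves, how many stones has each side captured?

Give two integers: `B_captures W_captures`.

Answer: 0 1

Derivation:
Move 1: B@(2,2) -> caps B=0 W=0
Move 2: W@(4,4) -> caps B=0 W=0
Move 3: B@(1,3) -> caps B=0 W=0
Move 4: W@(2,0) -> caps B=0 W=0
Move 5: B@(1,4) -> caps B=0 W=0
Move 6: W@(1,0) -> caps B=0 W=0
Move 7: B@(3,1) -> caps B=0 W=0
Move 8: W@(3,3) -> caps B=0 W=0
Move 9: B@(0,2) -> caps B=0 W=0
Move 10: W@(0,0) -> caps B=0 W=0
Move 11: B@(3,4) -> caps B=0 W=0
Move 12: W@(2,4) -> caps B=0 W=1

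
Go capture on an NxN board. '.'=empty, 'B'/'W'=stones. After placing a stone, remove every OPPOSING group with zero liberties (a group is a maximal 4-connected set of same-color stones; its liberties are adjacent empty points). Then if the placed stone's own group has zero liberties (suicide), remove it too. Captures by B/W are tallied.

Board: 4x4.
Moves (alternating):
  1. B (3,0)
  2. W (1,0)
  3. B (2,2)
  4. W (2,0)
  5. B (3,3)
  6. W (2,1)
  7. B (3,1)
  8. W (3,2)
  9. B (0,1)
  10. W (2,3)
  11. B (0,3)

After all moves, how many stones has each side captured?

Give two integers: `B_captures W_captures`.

Answer: 0 3

Derivation:
Move 1: B@(3,0) -> caps B=0 W=0
Move 2: W@(1,0) -> caps B=0 W=0
Move 3: B@(2,2) -> caps B=0 W=0
Move 4: W@(2,0) -> caps B=0 W=0
Move 5: B@(3,3) -> caps B=0 W=0
Move 6: W@(2,1) -> caps B=0 W=0
Move 7: B@(3,1) -> caps B=0 W=0
Move 8: W@(3,2) -> caps B=0 W=2
Move 9: B@(0,1) -> caps B=0 W=2
Move 10: W@(2,3) -> caps B=0 W=3
Move 11: B@(0,3) -> caps B=0 W=3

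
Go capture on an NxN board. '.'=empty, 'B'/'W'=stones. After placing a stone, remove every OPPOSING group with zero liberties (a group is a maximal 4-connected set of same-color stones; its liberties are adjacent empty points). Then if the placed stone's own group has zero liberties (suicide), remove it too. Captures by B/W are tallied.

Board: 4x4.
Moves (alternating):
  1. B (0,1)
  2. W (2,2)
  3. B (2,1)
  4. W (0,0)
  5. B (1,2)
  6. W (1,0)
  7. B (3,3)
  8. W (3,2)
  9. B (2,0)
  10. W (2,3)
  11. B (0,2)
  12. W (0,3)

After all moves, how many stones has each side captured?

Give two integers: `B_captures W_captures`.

Move 1: B@(0,1) -> caps B=0 W=0
Move 2: W@(2,2) -> caps B=0 W=0
Move 3: B@(2,1) -> caps B=0 W=0
Move 4: W@(0,0) -> caps B=0 W=0
Move 5: B@(1,2) -> caps B=0 W=0
Move 6: W@(1,0) -> caps B=0 W=0
Move 7: B@(3,3) -> caps B=0 W=0
Move 8: W@(3,2) -> caps B=0 W=0
Move 9: B@(2,0) -> caps B=0 W=0
Move 10: W@(2,3) -> caps B=0 W=1
Move 11: B@(0,2) -> caps B=0 W=1
Move 12: W@(0,3) -> caps B=0 W=1

Answer: 0 1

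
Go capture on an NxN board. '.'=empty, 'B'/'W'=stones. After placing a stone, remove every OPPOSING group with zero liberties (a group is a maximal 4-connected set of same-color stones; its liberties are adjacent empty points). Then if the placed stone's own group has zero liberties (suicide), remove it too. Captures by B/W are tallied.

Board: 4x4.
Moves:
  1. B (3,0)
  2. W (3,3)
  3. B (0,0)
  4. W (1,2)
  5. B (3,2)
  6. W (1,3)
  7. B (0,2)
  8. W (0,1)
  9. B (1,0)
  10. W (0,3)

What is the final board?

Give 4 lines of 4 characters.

Answer: BW.W
B.WW
....
B.BW

Derivation:
Move 1: B@(3,0) -> caps B=0 W=0
Move 2: W@(3,3) -> caps B=0 W=0
Move 3: B@(0,0) -> caps B=0 W=0
Move 4: W@(1,2) -> caps B=0 W=0
Move 5: B@(3,2) -> caps B=0 W=0
Move 6: W@(1,3) -> caps B=0 W=0
Move 7: B@(0,2) -> caps B=0 W=0
Move 8: W@(0,1) -> caps B=0 W=0
Move 9: B@(1,0) -> caps B=0 W=0
Move 10: W@(0,3) -> caps B=0 W=1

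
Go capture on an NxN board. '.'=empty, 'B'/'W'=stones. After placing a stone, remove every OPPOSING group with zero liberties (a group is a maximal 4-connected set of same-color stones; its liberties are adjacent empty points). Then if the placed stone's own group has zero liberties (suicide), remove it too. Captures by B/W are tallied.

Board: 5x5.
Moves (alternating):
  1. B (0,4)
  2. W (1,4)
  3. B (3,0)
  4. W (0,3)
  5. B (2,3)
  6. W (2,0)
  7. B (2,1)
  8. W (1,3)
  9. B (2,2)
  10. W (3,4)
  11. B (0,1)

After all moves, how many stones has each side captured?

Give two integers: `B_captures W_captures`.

Answer: 0 1

Derivation:
Move 1: B@(0,4) -> caps B=0 W=0
Move 2: W@(1,4) -> caps B=0 W=0
Move 3: B@(3,0) -> caps B=0 W=0
Move 4: W@(0,3) -> caps B=0 W=1
Move 5: B@(2,3) -> caps B=0 W=1
Move 6: W@(2,0) -> caps B=0 W=1
Move 7: B@(2,1) -> caps B=0 W=1
Move 8: W@(1,3) -> caps B=0 W=1
Move 9: B@(2,2) -> caps B=0 W=1
Move 10: W@(3,4) -> caps B=0 W=1
Move 11: B@(0,1) -> caps B=0 W=1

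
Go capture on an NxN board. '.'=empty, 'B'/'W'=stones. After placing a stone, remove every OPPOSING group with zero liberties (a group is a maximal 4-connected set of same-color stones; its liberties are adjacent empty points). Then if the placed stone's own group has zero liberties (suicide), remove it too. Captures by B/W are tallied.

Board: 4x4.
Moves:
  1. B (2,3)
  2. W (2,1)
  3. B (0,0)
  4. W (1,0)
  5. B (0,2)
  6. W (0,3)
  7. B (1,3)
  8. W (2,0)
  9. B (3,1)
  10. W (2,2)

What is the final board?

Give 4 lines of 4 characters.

Answer: B.B.
W..B
WWWB
.B..

Derivation:
Move 1: B@(2,3) -> caps B=0 W=0
Move 2: W@(2,1) -> caps B=0 W=0
Move 3: B@(0,0) -> caps B=0 W=0
Move 4: W@(1,0) -> caps B=0 W=0
Move 5: B@(0,2) -> caps B=0 W=0
Move 6: W@(0,3) -> caps B=0 W=0
Move 7: B@(1,3) -> caps B=1 W=0
Move 8: W@(2,0) -> caps B=1 W=0
Move 9: B@(3,1) -> caps B=1 W=0
Move 10: W@(2,2) -> caps B=1 W=0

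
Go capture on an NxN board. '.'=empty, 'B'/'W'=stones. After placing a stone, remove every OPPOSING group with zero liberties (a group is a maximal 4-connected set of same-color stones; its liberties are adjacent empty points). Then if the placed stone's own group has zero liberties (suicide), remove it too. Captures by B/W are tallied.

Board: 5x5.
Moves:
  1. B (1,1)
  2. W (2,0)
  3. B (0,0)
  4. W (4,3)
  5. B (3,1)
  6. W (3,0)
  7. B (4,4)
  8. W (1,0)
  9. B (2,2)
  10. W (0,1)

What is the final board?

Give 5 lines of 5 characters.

Answer: .W...
WB...
W.B..
WB...
...WB

Derivation:
Move 1: B@(1,1) -> caps B=0 W=0
Move 2: W@(2,0) -> caps B=0 W=0
Move 3: B@(0,0) -> caps B=0 W=0
Move 4: W@(4,3) -> caps B=0 W=0
Move 5: B@(3,1) -> caps B=0 W=0
Move 6: W@(3,0) -> caps B=0 W=0
Move 7: B@(4,4) -> caps B=0 W=0
Move 8: W@(1,0) -> caps B=0 W=0
Move 9: B@(2,2) -> caps B=0 W=0
Move 10: W@(0,1) -> caps B=0 W=1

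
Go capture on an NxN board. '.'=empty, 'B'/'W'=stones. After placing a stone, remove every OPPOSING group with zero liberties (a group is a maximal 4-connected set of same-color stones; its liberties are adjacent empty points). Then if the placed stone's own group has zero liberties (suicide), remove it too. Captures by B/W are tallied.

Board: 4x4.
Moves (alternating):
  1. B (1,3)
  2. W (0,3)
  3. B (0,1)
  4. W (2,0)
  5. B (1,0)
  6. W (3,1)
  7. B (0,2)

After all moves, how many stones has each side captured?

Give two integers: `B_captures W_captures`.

Answer: 1 0

Derivation:
Move 1: B@(1,3) -> caps B=0 W=0
Move 2: W@(0,3) -> caps B=0 W=0
Move 3: B@(0,1) -> caps B=0 W=0
Move 4: W@(2,0) -> caps B=0 W=0
Move 5: B@(1,0) -> caps B=0 W=0
Move 6: W@(3,1) -> caps B=0 W=0
Move 7: B@(0,2) -> caps B=1 W=0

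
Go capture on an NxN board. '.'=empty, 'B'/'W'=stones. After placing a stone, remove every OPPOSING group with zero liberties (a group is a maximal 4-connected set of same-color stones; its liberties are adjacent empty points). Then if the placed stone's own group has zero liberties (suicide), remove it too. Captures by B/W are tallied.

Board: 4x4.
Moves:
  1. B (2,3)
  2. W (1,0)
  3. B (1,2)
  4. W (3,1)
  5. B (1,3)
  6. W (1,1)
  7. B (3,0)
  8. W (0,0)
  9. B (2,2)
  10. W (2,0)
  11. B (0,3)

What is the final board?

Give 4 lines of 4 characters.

Move 1: B@(2,3) -> caps B=0 W=0
Move 2: W@(1,0) -> caps B=0 W=0
Move 3: B@(1,2) -> caps B=0 W=0
Move 4: W@(3,1) -> caps B=0 W=0
Move 5: B@(1,3) -> caps B=0 W=0
Move 6: W@(1,1) -> caps B=0 W=0
Move 7: B@(3,0) -> caps B=0 W=0
Move 8: W@(0,0) -> caps B=0 W=0
Move 9: B@(2,2) -> caps B=0 W=0
Move 10: W@(2,0) -> caps B=0 W=1
Move 11: B@(0,3) -> caps B=0 W=1

Answer: W..B
WWBB
W.BB
.W..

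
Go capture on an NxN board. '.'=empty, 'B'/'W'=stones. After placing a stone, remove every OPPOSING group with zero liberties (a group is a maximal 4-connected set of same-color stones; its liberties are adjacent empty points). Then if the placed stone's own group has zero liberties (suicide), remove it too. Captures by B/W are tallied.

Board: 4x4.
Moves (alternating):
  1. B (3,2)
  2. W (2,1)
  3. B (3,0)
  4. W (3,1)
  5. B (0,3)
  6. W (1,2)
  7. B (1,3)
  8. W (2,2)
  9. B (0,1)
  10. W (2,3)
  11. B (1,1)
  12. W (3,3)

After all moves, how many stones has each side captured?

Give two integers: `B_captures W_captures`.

Move 1: B@(3,2) -> caps B=0 W=0
Move 2: W@(2,1) -> caps B=0 W=0
Move 3: B@(3,0) -> caps B=0 W=0
Move 4: W@(3,1) -> caps B=0 W=0
Move 5: B@(0,3) -> caps B=0 W=0
Move 6: W@(1,2) -> caps B=0 W=0
Move 7: B@(1,3) -> caps B=0 W=0
Move 8: W@(2,2) -> caps B=0 W=0
Move 9: B@(0,1) -> caps B=0 W=0
Move 10: W@(2,3) -> caps B=0 W=0
Move 11: B@(1,1) -> caps B=0 W=0
Move 12: W@(3,3) -> caps B=0 W=1

Answer: 0 1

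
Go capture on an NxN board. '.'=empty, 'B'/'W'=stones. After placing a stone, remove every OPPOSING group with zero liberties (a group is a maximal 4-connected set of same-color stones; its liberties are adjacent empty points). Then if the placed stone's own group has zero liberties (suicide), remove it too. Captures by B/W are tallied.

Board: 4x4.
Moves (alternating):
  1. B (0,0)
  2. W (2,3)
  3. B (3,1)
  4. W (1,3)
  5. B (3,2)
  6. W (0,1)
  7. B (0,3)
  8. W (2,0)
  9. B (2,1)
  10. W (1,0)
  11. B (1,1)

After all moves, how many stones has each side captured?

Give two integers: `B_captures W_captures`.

Move 1: B@(0,0) -> caps B=0 W=0
Move 2: W@(2,3) -> caps B=0 W=0
Move 3: B@(3,1) -> caps B=0 W=0
Move 4: W@(1,3) -> caps B=0 W=0
Move 5: B@(3,2) -> caps B=0 W=0
Move 6: W@(0,1) -> caps B=0 W=0
Move 7: B@(0,3) -> caps B=0 W=0
Move 8: W@(2,0) -> caps B=0 W=0
Move 9: B@(2,1) -> caps B=0 W=0
Move 10: W@(1,0) -> caps B=0 W=1
Move 11: B@(1,1) -> caps B=0 W=1

Answer: 0 1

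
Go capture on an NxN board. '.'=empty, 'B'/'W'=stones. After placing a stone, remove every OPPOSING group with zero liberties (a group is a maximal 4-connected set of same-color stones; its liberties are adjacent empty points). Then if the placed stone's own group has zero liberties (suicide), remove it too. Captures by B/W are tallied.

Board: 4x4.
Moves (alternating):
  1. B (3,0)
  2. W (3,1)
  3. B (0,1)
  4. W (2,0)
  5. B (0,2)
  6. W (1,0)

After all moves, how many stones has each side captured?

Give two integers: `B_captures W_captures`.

Answer: 0 1

Derivation:
Move 1: B@(3,0) -> caps B=0 W=0
Move 2: W@(3,1) -> caps B=0 W=0
Move 3: B@(0,1) -> caps B=0 W=0
Move 4: W@(2,0) -> caps B=0 W=1
Move 5: B@(0,2) -> caps B=0 W=1
Move 6: W@(1,0) -> caps B=0 W=1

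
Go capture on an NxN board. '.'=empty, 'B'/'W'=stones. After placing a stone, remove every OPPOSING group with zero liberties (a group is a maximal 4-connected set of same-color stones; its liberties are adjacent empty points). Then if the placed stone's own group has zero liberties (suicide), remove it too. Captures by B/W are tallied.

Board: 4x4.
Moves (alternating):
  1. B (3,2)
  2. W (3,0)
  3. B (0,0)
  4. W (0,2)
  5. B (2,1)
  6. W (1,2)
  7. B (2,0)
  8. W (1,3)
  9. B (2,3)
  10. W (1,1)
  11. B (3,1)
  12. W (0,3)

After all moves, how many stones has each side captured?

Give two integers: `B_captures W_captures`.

Move 1: B@(3,2) -> caps B=0 W=0
Move 2: W@(3,0) -> caps B=0 W=0
Move 3: B@(0,0) -> caps B=0 W=0
Move 4: W@(0,2) -> caps B=0 W=0
Move 5: B@(2,1) -> caps B=0 W=0
Move 6: W@(1,2) -> caps B=0 W=0
Move 7: B@(2,0) -> caps B=0 W=0
Move 8: W@(1,3) -> caps B=0 W=0
Move 9: B@(2,3) -> caps B=0 W=0
Move 10: W@(1,1) -> caps B=0 W=0
Move 11: B@(3,1) -> caps B=1 W=0
Move 12: W@(0,3) -> caps B=1 W=0

Answer: 1 0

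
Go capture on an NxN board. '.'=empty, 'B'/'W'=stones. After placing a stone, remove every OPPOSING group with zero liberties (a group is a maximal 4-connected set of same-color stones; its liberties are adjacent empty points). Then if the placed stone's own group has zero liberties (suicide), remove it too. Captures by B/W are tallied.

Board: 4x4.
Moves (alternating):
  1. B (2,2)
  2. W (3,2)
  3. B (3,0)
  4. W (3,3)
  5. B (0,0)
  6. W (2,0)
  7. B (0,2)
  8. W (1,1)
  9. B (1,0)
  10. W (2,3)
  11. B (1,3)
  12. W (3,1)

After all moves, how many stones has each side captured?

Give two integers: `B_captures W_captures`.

Move 1: B@(2,2) -> caps B=0 W=0
Move 2: W@(3,2) -> caps B=0 W=0
Move 3: B@(3,0) -> caps B=0 W=0
Move 4: W@(3,3) -> caps B=0 W=0
Move 5: B@(0,0) -> caps B=0 W=0
Move 6: W@(2,0) -> caps B=0 W=0
Move 7: B@(0,2) -> caps B=0 W=0
Move 8: W@(1,1) -> caps B=0 W=0
Move 9: B@(1,0) -> caps B=0 W=0
Move 10: W@(2,3) -> caps B=0 W=0
Move 11: B@(1,3) -> caps B=0 W=0
Move 12: W@(3,1) -> caps B=0 W=1

Answer: 0 1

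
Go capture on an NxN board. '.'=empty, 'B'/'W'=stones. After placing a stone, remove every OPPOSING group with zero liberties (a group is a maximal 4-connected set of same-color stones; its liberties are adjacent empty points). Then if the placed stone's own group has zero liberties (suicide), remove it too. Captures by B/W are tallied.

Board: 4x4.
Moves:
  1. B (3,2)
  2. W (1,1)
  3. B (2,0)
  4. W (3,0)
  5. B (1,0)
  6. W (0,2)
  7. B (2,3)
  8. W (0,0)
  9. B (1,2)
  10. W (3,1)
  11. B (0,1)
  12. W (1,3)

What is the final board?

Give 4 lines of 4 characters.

Move 1: B@(3,2) -> caps B=0 W=0
Move 2: W@(1,1) -> caps B=0 W=0
Move 3: B@(2,0) -> caps B=0 W=0
Move 4: W@(3,0) -> caps B=0 W=0
Move 5: B@(1,0) -> caps B=0 W=0
Move 6: W@(0,2) -> caps B=0 W=0
Move 7: B@(2,3) -> caps B=0 W=0
Move 8: W@(0,0) -> caps B=0 W=0
Move 9: B@(1,2) -> caps B=0 W=0
Move 10: W@(3,1) -> caps B=0 W=0
Move 11: B@(0,1) -> caps B=1 W=0
Move 12: W@(1,3) -> caps B=1 W=0

Answer: .BW.
BWBW
B..B
WWB.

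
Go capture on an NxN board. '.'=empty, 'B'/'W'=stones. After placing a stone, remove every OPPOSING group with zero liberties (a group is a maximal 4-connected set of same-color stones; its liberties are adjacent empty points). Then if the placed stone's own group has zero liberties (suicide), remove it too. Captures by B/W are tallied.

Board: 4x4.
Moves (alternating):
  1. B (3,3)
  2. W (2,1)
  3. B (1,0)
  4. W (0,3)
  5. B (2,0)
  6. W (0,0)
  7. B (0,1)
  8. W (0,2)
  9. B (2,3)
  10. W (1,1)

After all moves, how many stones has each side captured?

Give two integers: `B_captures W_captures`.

Move 1: B@(3,3) -> caps B=0 W=0
Move 2: W@(2,1) -> caps B=0 W=0
Move 3: B@(1,0) -> caps B=0 W=0
Move 4: W@(0,3) -> caps B=0 W=0
Move 5: B@(2,0) -> caps B=0 W=0
Move 6: W@(0,0) -> caps B=0 W=0
Move 7: B@(0,1) -> caps B=1 W=0
Move 8: W@(0,2) -> caps B=1 W=0
Move 9: B@(2,3) -> caps B=1 W=0
Move 10: W@(1,1) -> caps B=1 W=0

Answer: 1 0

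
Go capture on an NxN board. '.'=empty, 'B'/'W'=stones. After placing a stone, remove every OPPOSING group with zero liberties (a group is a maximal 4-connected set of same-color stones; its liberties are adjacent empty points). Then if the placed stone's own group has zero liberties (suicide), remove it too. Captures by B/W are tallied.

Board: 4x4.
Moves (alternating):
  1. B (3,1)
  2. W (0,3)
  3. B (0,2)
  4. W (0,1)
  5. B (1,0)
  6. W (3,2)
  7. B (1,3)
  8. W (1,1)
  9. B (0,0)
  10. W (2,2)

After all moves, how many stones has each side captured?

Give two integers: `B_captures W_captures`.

Answer: 1 0

Derivation:
Move 1: B@(3,1) -> caps B=0 W=0
Move 2: W@(0,3) -> caps B=0 W=0
Move 3: B@(0,2) -> caps B=0 W=0
Move 4: W@(0,1) -> caps B=0 W=0
Move 5: B@(1,0) -> caps B=0 W=0
Move 6: W@(3,2) -> caps B=0 W=0
Move 7: B@(1,3) -> caps B=1 W=0
Move 8: W@(1,1) -> caps B=1 W=0
Move 9: B@(0,0) -> caps B=1 W=0
Move 10: W@(2,2) -> caps B=1 W=0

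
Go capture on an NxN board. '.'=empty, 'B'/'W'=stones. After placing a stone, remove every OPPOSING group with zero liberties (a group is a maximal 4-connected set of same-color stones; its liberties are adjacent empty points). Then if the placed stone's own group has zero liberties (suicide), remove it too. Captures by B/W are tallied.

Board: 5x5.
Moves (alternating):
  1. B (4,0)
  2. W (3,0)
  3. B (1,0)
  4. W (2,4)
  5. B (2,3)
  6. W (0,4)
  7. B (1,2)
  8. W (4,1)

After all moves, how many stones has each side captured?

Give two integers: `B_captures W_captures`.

Answer: 0 1

Derivation:
Move 1: B@(4,0) -> caps B=0 W=0
Move 2: W@(3,0) -> caps B=0 W=0
Move 3: B@(1,0) -> caps B=0 W=0
Move 4: W@(2,4) -> caps B=0 W=0
Move 5: B@(2,3) -> caps B=0 W=0
Move 6: W@(0,4) -> caps B=0 W=0
Move 7: B@(1,2) -> caps B=0 W=0
Move 8: W@(4,1) -> caps B=0 W=1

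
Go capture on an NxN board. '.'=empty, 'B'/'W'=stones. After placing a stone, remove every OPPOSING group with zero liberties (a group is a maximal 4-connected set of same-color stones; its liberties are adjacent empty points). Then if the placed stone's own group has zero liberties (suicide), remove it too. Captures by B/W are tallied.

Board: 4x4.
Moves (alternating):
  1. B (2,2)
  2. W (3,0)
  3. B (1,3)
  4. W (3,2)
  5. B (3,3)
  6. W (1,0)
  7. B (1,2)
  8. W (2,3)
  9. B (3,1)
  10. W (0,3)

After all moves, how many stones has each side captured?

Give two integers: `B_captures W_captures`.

Move 1: B@(2,2) -> caps B=0 W=0
Move 2: W@(3,0) -> caps B=0 W=0
Move 3: B@(1,3) -> caps B=0 W=0
Move 4: W@(3,2) -> caps B=0 W=0
Move 5: B@(3,3) -> caps B=0 W=0
Move 6: W@(1,0) -> caps B=0 W=0
Move 7: B@(1,2) -> caps B=0 W=0
Move 8: W@(2,3) -> caps B=0 W=1
Move 9: B@(3,1) -> caps B=0 W=1
Move 10: W@(0,3) -> caps B=0 W=1

Answer: 0 1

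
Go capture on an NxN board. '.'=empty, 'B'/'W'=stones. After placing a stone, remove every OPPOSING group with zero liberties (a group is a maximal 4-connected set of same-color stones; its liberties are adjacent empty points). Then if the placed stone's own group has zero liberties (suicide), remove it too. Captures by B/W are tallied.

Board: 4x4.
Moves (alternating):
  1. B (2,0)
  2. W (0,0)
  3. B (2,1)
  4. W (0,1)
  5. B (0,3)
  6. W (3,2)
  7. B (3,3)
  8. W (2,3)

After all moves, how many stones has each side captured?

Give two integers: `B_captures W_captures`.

Move 1: B@(2,0) -> caps B=0 W=0
Move 2: W@(0,0) -> caps B=0 W=0
Move 3: B@(2,1) -> caps B=0 W=0
Move 4: W@(0,1) -> caps B=0 W=0
Move 5: B@(0,3) -> caps B=0 W=0
Move 6: W@(3,2) -> caps B=0 W=0
Move 7: B@(3,3) -> caps B=0 W=0
Move 8: W@(2,3) -> caps B=0 W=1

Answer: 0 1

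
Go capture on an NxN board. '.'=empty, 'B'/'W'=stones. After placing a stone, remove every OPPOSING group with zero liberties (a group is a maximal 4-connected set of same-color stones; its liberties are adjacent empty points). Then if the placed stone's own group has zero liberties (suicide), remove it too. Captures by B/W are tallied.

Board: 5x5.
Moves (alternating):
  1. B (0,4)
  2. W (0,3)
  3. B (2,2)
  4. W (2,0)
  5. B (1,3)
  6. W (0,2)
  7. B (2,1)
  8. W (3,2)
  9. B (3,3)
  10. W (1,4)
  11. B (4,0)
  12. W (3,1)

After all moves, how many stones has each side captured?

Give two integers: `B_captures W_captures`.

Answer: 0 1

Derivation:
Move 1: B@(0,4) -> caps B=0 W=0
Move 2: W@(0,3) -> caps B=0 W=0
Move 3: B@(2,2) -> caps B=0 W=0
Move 4: W@(2,0) -> caps B=0 W=0
Move 5: B@(1,3) -> caps B=0 W=0
Move 6: W@(0,2) -> caps B=0 W=0
Move 7: B@(2,1) -> caps B=0 W=0
Move 8: W@(3,2) -> caps B=0 W=0
Move 9: B@(3,3) -> caps B=0 W=0
Move 10: W@(1,4) -> caps B=0 W=1
Move 11: B@(4,0) -> caps B=0 W=1
Move 12: W@(3,1) -> caps B=0 W=1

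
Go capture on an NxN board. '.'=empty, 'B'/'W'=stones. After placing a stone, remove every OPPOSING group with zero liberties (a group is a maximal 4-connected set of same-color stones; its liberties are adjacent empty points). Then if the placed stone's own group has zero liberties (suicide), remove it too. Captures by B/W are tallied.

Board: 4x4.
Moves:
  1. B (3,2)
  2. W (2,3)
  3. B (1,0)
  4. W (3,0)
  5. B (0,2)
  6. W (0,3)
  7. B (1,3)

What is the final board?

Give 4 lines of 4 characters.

Answer: ..B.
B..B
...W
W.B.

Derivation:
Move 1: B@(3,2) -> caps B=0 W=0
Move 2: W@(2,3) -> caps B=0 W=0
Move 3: B@(1,0) -> caps B=0 W=0
Move 4: W@(3,0) -> caps B=0 W=0
Move 5: B@(0,2) -> caps B=0 W=0
Move 6: W@(0,3) -> caps B=0 W=0
Move 7: B@(1,3) -> caps B=1 W=0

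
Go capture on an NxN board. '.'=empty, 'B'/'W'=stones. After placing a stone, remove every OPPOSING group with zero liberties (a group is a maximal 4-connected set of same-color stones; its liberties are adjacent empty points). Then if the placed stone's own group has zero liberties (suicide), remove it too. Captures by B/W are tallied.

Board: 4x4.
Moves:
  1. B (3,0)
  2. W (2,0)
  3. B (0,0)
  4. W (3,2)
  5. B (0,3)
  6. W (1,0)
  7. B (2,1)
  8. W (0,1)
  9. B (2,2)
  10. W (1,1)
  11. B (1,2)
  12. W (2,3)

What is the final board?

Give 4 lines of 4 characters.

Move 1: B@(3,0) -> caps B=0 W=0
Move 2: W@(2,0) -> caps B=0 W=0
Move 3: B@(0,0) -> caps B=0 W=0
Move 4: W@(3,2) -> caps B=0 W=0
Move 5: B@(0,3) -> caps B=0 W=0
Move 6: W@(1,0) -> caps B=0 W=0
Move 7: B@(2,1) -> caps B=0 W=0
Move 8: W@(0,1) -> caps B=0 W=1
Move 9: B@(2,2) -> caps B=0 W=1
Move 10: W@(1,1) -> caps B=0 W=1
Move 11: B@(1,2) -> caps B=0 W=1
Move 12: W@(2,3) -> caps B=0 W=1

Answer: .W.B
WWB.
WBBW
B.W.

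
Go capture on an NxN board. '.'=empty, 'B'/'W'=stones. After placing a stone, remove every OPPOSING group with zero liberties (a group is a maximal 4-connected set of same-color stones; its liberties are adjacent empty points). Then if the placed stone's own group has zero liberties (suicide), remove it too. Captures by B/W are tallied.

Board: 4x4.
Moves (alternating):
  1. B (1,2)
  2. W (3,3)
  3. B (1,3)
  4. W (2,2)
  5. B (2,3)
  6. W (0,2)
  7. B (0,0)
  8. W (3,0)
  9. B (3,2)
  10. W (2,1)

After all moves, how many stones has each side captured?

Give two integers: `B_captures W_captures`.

Answer: 1 0

Derivation:
Move 1: B@(1,2) -> caps B=0 W=0
Move 2: W@(3,3) -> caps B=0 W=0
Move 3: B@(1,3) -> caps B=0 W=0
Move 4: W@(2,2) -> caps B=0 W=0
Move 5: B@(2,3) -> caps B=0 W=0
Move 6: W@(0,2) -> caps B=0 W=0
Move 7: B@(0,0) -> caps B=0 W=0
Move 8: W@(3,0) -> caps B=0 W=0
Move 9: B@(3,2) -> caps B=1 W=0
Move 10: W@(2,1) -> caps B=1 W=0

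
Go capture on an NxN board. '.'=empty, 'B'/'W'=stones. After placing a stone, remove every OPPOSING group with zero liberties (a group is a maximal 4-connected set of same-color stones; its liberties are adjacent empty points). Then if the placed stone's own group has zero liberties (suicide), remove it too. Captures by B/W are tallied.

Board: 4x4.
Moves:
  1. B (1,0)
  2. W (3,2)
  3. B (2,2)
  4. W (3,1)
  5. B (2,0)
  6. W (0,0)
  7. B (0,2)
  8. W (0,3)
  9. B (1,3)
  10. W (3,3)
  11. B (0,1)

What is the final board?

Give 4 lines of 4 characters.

Move 1: B@(1,0) -> caps B=0 W=0
Move 2: W@(3,2) -> caps B=0 W=0
Move 3: B@(2,2) -> caps B=0 W=0
Move 4: W@(3,1) -> caps B=0 W=0
Move 5: B@(2,0) -> caps B=0 W=0
Move 6: W@(0,0) -> caps B=0 W=0
Move 7: B@(0,2) -> caps B=0 W=0
Move 8: W@(0,3) -> caps B=0 W=0
Move 9: B@(1,3) -> caps B=1 W=0
Move 10: W@(3,3) -> caps B=1 W=0
Move 11: B@(0,1) -> caps B=2 W=0

Answer: .BB.
B..B
B.B.
.WWW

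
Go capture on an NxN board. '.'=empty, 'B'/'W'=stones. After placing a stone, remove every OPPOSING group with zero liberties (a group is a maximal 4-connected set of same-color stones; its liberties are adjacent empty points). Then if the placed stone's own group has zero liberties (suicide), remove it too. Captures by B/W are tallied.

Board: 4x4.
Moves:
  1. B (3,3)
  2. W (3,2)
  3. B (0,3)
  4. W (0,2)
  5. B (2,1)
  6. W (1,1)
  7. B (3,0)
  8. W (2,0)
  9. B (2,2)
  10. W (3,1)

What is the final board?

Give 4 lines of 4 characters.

Answer: ..WB
.W..
WBB.
.WWB

Derivation:
Move 1: B@(3,3) -> caps B=0 W=0
Move 2: W@(3,2) -> caps B=0 W=0
Move 3: B@(0,3) -> caps B=0 W=0
Move 4: W@(0,2) -> caps B=0 W=0
Move 5: B@(2,1) -> caps B=0 W=0
Move 6: W@(1,1) -> caps B=0 W=0
Move 7: B@(3,0) -> caps B=0 W=0
Move 8: W@(2,0) -> caps B=0 W=0
Move 9: B@(2,2) -> caps B=0 W=0
Move 10: W@(3,1) -> caps B=0 W=1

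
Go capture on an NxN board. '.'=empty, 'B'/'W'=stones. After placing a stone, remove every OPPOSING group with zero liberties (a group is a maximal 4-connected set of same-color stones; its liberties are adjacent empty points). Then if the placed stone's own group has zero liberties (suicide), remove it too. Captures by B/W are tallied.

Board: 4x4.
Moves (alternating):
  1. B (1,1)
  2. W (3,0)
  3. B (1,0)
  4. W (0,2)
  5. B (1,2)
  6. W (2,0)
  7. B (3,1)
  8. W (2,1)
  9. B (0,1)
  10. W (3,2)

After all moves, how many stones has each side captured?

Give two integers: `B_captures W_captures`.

Move 1: B@(1,1) -> caps B=0 W=0
Move 2: W@(3,0) -> caps B=0 W=0
Move 3: B@(1,0) -> caps B=0 W=0
Move 4: W@(0,2) -> caps B=0 W=0
Move 5: B@(1,2) -> caps B=0 W=0
Move 6: W@(2,0) -> caps B=0 W=0
Move 7: B@(3,1) -> caps B=0 W=0
Move 8: W@(2,1) -> caps B=0 W=0
Move 9: B@(0,1) -> caps B=0 W=0
Move 10: W@(3,2) -> caps B=0 W=1

Answer: 0 1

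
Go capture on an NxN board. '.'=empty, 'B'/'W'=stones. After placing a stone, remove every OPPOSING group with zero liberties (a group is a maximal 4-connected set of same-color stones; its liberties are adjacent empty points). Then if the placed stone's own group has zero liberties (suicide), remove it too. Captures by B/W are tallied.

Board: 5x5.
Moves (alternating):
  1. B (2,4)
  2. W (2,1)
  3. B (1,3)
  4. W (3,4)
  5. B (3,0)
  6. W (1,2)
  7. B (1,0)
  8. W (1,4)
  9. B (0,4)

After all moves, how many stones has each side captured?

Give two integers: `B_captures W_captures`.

Answer: 1 0

Derivation:
Move 1: B@(2,4) -> caps B=0 W=0
Move 2: W@(2,1) -> caps B=0 W=0
Move 3: B@(1,3) -> caps B=0 W=0
Move 4: W@(3,4) -> caps B=0 W=0
Move 5: B@(3,0) -> caps B=0 W=0
Move 6: W@(1,2) -> caps B=0 W=0
Move 7: B@(1,0) -> caps B=0 W=0
Move 8: W@(1,4) -> caps B=0 W=0
Move 9: B@(0,4) -> caps B=1 W=0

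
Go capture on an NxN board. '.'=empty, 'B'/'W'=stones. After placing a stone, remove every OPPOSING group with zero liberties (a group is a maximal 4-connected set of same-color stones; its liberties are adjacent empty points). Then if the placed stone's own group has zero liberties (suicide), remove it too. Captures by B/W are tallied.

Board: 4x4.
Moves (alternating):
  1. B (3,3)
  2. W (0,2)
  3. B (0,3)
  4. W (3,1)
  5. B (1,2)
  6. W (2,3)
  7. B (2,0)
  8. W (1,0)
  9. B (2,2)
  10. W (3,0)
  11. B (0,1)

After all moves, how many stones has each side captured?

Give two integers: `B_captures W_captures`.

Move 1: B@(3,3) -> caps B=0 W=0
Move 2: W@(0,2) -> caps B=0 W=0
Move 3: B@(0,3) -> caps B=0 W=0
Move 4: W@(3,1) -> caps B=0 W=0
Move 5: B@(1,2) -> caps B=0 W=0
Move 6: W@(2,3) -> caps B=0 W=0
Move 7: B@(2,0) -> caps B=0 W=0
Move 8: W@(1,0) -> caps B=0 W=0
Move 9: B@(2,2) -> caps B=0 W=0
Move 10: W@(3,0) -> caps B=0 W=0
Move 11: B@(0,1) -> caps B=1 W=0

Answer: 1 0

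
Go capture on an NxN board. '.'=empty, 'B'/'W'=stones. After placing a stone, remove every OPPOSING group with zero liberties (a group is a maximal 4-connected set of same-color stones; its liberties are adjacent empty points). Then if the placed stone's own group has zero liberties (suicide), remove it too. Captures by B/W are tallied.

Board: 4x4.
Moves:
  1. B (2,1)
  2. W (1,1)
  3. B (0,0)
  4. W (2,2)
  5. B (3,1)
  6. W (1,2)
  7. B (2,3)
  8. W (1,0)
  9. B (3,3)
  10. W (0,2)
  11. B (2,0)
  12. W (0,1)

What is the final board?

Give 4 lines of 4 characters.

Move 1: B@(2,1) -> caps B=0 W=0
Move 2: W@(1,1) -> caps B=0 W=0
Move 3: B@(0,0) -> caps B=0 W=0
Move 4: W@(2,2) -> caps B=0 W=0
Move 5: B@(3,1) -> caps B=0 W=0
Move 6: W@(1,2) -> caps B=0 W=0
Move 7: B@(2,3) -> caps B=0 W=0
Move 8: W@(1,0) -> caps B=0 W=0
Move 9: B@(3,3) -> caps B=0 W=0
Move 10: W@(0,2) -> caps B=0 W=0
Move 11: B@(2,0) -> caps B=0 W=0
Move 12: W@(0,1) -> caps B=0 W=1

Answer: .WW.
WWW.
BBWB
.B.B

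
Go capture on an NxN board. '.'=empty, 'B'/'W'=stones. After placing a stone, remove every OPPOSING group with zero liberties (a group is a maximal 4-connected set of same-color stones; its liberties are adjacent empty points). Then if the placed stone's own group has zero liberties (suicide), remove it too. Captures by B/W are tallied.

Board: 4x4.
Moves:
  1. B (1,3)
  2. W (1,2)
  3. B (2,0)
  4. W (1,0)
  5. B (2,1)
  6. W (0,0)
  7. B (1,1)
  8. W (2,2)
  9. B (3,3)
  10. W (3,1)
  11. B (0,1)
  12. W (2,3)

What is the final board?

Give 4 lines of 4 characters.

Answer: .B..
.BWB
BBWW
.W.B

Derivation:
Move 1: B@(1,3) -> caps B=0 W=0
Move 2: W@(1,2) -> caps B=0 W=0
Move 3: B@(2,0) -> caps B=0 W=0
Move 4: W@(1,0) -> caps B=0 W=0
Move 5: B@(2,1) -> caps B=0 W=0
Move 6: W@(0,0) -> caps B=0 W=0
Move 7: B@(1,1) -> caps B=0 W=0
Move 8: W@(2,2) -> caps B=0 W=0
Move 9: B@(3,3) -> caps B=0 W=0
Move 10: W@(3,1) -> caps B=0 W=0
Move 11: B@(0,1) -> caps B=2 W=0
Move 12: W@(2,3) -> caps B=2 W=0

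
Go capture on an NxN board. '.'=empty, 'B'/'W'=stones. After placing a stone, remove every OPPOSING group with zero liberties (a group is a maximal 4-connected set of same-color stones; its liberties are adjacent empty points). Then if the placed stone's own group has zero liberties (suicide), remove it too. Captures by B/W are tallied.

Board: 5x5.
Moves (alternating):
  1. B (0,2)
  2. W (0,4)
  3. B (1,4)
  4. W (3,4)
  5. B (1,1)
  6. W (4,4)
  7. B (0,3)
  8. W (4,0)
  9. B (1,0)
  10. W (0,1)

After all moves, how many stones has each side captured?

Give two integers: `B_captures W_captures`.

Answer: 1 0

Derivation:
Move 1: B@(0,2) -> caps B=0 W=0
Move 2: W@(0,4) -> caps B=0 W=0
Move 3: B@(1,4) -> caps B=0 W=0
Move 4: W@(3,4) -> caps B=0 W=0
Move 5: B@(1,1) -> caps B=0 W=0
Move 6: W@(4,4) -> caps B=0 W=0
Move 7: B@(0,3) -> caps B=1 W=0
Move 8: W@(4,0) -> caps B=1 W=0
Move 9: B@(1,0) -> caps B=1 W=0
Move 10: W@(0,1) -> caps B=1 W=0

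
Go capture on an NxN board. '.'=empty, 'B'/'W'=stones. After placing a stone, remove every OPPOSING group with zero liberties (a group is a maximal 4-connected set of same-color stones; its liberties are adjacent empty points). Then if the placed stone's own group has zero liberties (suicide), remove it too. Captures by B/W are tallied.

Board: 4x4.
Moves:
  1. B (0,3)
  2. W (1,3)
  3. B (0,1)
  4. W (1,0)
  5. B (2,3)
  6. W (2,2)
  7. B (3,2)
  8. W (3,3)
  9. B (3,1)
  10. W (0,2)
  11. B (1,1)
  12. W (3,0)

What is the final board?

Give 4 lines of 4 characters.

Answer: .BW.
WB.W
..W.
WBBW

Derivation:
Move 1: B@(0,3) -> caps B=0 W=0
Move 2: W@(1,3) -> caps B=0 W=0
Move 3: B@(0,1) -> caps B=0 W=0
Move 4: W@(1,0) -> caps B=0 W=0
Move 5: B@(2,3) -> caps B=0 W=0
Move 6: W@(2,2) -> caps B=0 W=0
Move 7: B@(3,2) -> caps B=0 W=0
Move 8: W@(3,3) -> caps B=0 W=1
Move 9: B@(3,1) -> caps B=0 W=1
Move 10: W@(0,2) -> caps B=0 W=2
Move 11: B@(1,1) -> caps B=0 W=2
Move 12: W@(3,0) -> caps B=0 W=2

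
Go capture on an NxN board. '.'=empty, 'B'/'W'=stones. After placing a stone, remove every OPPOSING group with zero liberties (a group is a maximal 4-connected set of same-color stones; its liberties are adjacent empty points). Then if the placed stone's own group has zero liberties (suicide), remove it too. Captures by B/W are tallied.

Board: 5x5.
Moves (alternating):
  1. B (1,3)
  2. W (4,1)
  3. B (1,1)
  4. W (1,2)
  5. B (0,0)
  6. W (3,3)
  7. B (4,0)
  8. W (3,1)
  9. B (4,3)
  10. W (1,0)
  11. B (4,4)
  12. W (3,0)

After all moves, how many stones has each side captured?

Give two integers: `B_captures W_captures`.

Move 1: B@(1,3) -> caps B=0 W=0
Move 2: W@(4,1) -> caps B=0 W=0
Move 3: B@(1,1) -> caps B=0 W=0
Move 4: W@(1,2) -> caps B=0 W=0
Move 5: B@(0,0) -> caps B=0 W=0
Move 6: W@(3,3) -> caps B=0 W=0
Move 7: B@(4,0) -> caps B=0 W=0
Move 8: W@(3,1) -> caps B=0 W=0
Move 9: B@(4,3) -> caps B=0 W=0
Move 10: W@(1,0) -> caps B=0 W=0
Move 11: B@(4,4) -> caps B=0 W=0
Move 12: W@(3,0) -> caps B=0 W=1

Answer: 0 1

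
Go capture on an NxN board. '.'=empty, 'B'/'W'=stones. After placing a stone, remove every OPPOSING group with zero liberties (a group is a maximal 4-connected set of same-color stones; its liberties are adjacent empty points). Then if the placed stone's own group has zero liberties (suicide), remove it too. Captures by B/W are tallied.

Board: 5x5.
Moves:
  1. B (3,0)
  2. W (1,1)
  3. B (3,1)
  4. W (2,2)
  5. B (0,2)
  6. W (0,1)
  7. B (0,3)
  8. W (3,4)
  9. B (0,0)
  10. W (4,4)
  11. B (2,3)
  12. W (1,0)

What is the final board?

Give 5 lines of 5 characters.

Move 1: B@(3,0) -> caps B=0 W=0
Move 2: W@(1,1) -> caps B=0 W=0
Move 3: B@(3,1) -> caps B=0 W=0
Move 4: W@(2,2) -> caps B=0 W=0
Move 5: B@(0,2) -> caps B=0 W=0
Move 6: W@(0,1) -> caps B=0 W=0
Move 7: B@(0,3) -> caps B=0 W=0
Move 8: W@(3,4) -> caps B=0 W=0
Move 9: B@(0,0) -> caps B=0 W=0
Move 10: W@(4,4) -> caps B=0 W=0
Move 11: B@(2,3) -> caps B=0 W=0
Move 12: W@(1,0) -> caps B=0 W=1

Answer: .WBB.
WW...
..WB.
BB..W
....W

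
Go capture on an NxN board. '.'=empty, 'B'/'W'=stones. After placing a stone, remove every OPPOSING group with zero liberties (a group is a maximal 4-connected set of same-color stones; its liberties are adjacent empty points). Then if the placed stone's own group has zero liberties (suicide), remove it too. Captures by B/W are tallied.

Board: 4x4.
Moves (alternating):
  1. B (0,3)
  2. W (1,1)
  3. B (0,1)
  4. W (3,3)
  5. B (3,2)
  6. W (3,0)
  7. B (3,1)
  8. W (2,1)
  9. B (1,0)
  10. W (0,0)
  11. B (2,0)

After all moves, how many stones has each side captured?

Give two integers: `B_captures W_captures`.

Move 1: B@(0,3) -> caps B=0 W=0
Move 2: W@(1,1) -> caps B=0 W=0
Move 3: B@(0,1) -> caps B=0 W=0
Move 4: W@(3,3) -> caps B=0 W=0
Move 5: B@(3,2) -> caps B=0 W=0
Move 6: W@(3,0) -> caps B=0 W=0
Move 7: B@(3,1) -> caps B=0 W=0
Move 8: W@(2,1) -> caps B=0 W=0
Move 9: B@(1,0) -> caps B=0 W=0
Move 10: W@(0,0) -> caps B=0 W=0
Move 11: B@(2,0) -> caps B=1 W=0

Answer: 1 0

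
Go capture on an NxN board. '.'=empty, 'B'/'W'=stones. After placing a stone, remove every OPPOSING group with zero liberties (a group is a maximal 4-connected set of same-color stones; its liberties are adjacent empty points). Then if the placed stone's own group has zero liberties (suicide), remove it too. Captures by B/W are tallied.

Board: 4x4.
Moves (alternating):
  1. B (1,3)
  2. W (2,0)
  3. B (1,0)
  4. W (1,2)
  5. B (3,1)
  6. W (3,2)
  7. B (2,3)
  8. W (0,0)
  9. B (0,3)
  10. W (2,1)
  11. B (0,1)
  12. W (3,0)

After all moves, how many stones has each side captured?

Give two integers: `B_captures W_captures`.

Answer: 1 1

Derivation:
Move 1: B@(1,3) -> caps B=0 W=0
Move 2: W@(2,0) -> caps B=0 W=0
Move 3: B@(1,0) -> caps B=0 W=0
Move 4: W@(1,2) -> caps B=0 W=0
Move 5: B@(3,1) -> caps B=0 W=0
Move 6: W@(3,2) -> caps B=0 W=0
Move 7: B@(2,3) -> caps B=0 W=0
Move 8: W@(0,0) -> caps B=0 W=0
Move 9: B@(0,3) -> caps B=0 W=0
Move 10: W@(2,1) -> caps B=0 W=0
Move 11: B@(0,1) -> caps B=1 W=0
Move 12: W@(3,0) -> caps B=1 W=1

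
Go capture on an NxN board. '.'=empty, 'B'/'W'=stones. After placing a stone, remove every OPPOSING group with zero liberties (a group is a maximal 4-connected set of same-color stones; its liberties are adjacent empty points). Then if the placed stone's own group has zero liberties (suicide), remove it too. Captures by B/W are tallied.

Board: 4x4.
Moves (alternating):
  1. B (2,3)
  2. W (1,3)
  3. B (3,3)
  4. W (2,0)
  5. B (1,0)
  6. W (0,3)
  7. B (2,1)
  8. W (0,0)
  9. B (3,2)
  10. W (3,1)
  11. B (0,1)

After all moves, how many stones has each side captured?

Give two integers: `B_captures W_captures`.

Move 1: B@(2,3) -> caps B=0 W=0
Move 2: W@(1,3) -> caps B=0 W=0
Move 3: B@(3,3) -> caps B=0 W=0
Move 4: W@(2,0) -> caps B=0 W=0
Move 5: B@(1,0) -> caps B=0 W=0
Move 6: W@(0,3) -> caps B=0 W=0
Move 7: B@(2,1) -> caps B=0 W=0
Move 8: W@(0,0) -> caps B=0 W=0
Move 9: B@(3,2) -> caps B=0 W=0
Move 10: W@(3,1) -> caps B=0 W=0
Move 11: B@(0,1) -> caps B=1 W=0

Answer: 1 0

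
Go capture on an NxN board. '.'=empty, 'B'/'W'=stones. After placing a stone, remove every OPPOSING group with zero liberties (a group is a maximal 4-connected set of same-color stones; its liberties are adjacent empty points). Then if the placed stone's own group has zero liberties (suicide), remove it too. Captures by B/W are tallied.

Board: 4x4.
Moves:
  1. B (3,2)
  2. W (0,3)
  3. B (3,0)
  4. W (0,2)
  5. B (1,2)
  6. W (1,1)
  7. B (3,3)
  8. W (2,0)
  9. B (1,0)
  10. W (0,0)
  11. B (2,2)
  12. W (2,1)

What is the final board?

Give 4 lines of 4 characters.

Answer: W.WW
.WB.
WWB.
B.BB

Derivation:
Move 1: B@(3,2) -> caps B=0 W=0
Move 2: W@(0,3) -> caps B=0 W=0
Move 3: B@(3,0) -> caps B=0 W=0
Move 4: W@(0,2) -> caps B=0 W=0
Move 5: B@(1,2) -> caps B=0 W=0
Move 6: W@(1,1) -> caps B=0 W=0
Move 7: B@(3,3) -> caps B=0 W=0
Move 8: W@(2,0) -> caps B=0 W=0
Move 9: B@(1,0) -> caps B=0 W=0
Move 10: W@(0,0) -> caps B=0 W=1
Move 11: B@(2,2) -> caps B=0 W=1
Move 12: W@(2,1) -> caps B=0 W=1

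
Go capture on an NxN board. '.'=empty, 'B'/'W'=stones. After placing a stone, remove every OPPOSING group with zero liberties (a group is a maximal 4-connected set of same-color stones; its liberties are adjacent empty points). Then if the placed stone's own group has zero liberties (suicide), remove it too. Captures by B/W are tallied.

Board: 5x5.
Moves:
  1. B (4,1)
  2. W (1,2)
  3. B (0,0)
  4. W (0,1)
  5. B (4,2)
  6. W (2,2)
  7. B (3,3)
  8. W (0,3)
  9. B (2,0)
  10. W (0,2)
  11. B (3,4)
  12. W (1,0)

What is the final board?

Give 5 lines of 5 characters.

Move 1: B@(4,1) -> caps B=0 W=0
Move 2: W@(1,2) -> caps B=0 W=0
Move 3: B@(0,0) -> caps B=0 W=0
Move 4: W@(0,1) -> caps B=0 W=0
Move 5: B@(4,2) -> caps B=0 W=0
Move 6: W@(2,2) -> caps B=0 W=0
Move 7: B@(3,3) -> caps B=0 W=0
Move 8: W@(0,3) -> caps B=0 W=0
Move 9: B@(2,0) -> caps B=0 W=0
Move 10: W@(0,2) -> caps B=0 W=0
Move 11: B@(3,4) -> caps B=0 W=0
Move 12: W@(1,0) -> caps B=0 W=1

Answer: .WWW.
W.W..
B.W..
...BB
.BB..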